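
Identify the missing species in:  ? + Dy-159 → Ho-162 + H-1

Conserve mass number: A + 159 = 162 + 1, so A = 4.
Conserve atomic number: Z + 66 = 67 + 1, so Z = 2.
A = 4 and Z = 2 is He-4 — an alpha particle.

alpha particle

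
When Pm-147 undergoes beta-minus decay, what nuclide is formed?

Beta-minus decay: mass number changes by +0, atomic number by +1.
A: 147 = 147; Z: 61 + 1 = 62.
Z = 62 is samarium, so the daughter is Sm-147.

Sm-147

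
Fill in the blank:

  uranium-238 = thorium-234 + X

alpha particle

Conserve mass number: 238 = 234 + A, so A = 4.
Conserve atomic number: 92 = 90 + Z, so Z = 2.
A = 4 and Z = 2 is helium-4 — an alpha particle.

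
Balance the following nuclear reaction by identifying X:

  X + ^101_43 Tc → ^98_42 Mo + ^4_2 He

proton

Conserve mass number: A + 101 = 98 + 4, so A = 1.
Conserve atomic number: Z + 43 = 42 + 2, so Z = 1.
A = 1 and Z = 1 is ^1_1 H — a proton.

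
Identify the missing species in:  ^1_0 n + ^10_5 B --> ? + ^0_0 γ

Conserve mass number: 1 + 10 = A + 0, so A = 11.
Conserve atomic number: 0 + 5 = Z + 0, so Z = 5.
Z = 5 is boron, so the species is ^11_5 B.

B-11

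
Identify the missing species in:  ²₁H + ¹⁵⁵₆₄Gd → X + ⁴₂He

Eu-153

Conserve mass number: 2 + 155 = A + 4, so A = 153.
Conserve atomic number: 1 + 64 = Z + 2, so Z = 63.
Z = 63 is europium, so the species is ¹⁵³₆₃Eu.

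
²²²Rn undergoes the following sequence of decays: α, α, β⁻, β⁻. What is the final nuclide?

Po-214

Start: (A, Z) = (222, 86).
After α: (218, 84).
After α: (214, 82).
After β⁻: (214, 83).
After β⁻: (214, 84).
Z = 84 is polonium.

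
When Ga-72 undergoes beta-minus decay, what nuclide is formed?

Beta-minus decay: mass number changes by +0, atomic number by +1.
A: 72 = 72; Z: 31 + 1 = 32.
Z = 32 is germanium, so the daughter is Ge-72.

Ge-72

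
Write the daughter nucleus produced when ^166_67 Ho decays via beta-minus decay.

Er-166

Beta-minus decay: mass number changes by +0, atomic number by +1.
A: 166 = 166; Z: 67 + 1 = 68.
Z = 68 is erbium, so the daughter is ^166_68 Er.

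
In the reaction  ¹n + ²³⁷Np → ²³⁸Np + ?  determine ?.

Conserve mass number: 1 + 237 = 238 + A, so A = 0.
Conserve atomic number: 0 + 93 = 93 + Z, so Z = 0.
A = 0 and Z = 0 is γ — a gamma ray.

gamma ray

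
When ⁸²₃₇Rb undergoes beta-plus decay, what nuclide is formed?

Kr-82

Beta-plus decay: mass number changes by +0, atomic number by -1.
A: 82 = 82; Z: 37 − 1 = 36.
Z = 36 is krypton, so the daughter is ⁸²₃₆Kr.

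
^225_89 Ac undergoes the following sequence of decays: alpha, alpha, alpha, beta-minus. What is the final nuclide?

Po-213

Start: (A, Z) = (225, 89).
After α: (221, 87).
After α: (217, 85).
After α: (213, 83).
After β⁻: (213, 84).
Z = 84 is polonium.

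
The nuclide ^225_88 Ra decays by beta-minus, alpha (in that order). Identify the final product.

Start: (A, Z) = (225, 88).
After β⁻: (225, 89).
After α: (221, 87).
Z = 87 is francium.

Fr-221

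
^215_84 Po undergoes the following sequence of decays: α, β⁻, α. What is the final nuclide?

Start: (A, Z) = (215, 84).
After α: (211, 82).
After β⁻: (211, 83).
After α: (207, 81).
Z = 81 is thallium.

Tl-207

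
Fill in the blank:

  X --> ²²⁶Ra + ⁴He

Conserve mass number: A = 226 + 4, so A = 230.
Conserve atomic number: Z = 88 + 2, so Z = 90.
Z = 90 is thorium, so the species is ²³⁰Th.

Th-230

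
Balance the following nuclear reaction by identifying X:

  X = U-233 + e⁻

Pa-233

Conserve mass number: A = 233 + 0, so A = 233.
Conserve atomic number: Z = 92 − 1, so Z = 91.
Z = 91 is protactinium, so the species is Pa-233.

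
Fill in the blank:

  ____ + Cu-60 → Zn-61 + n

Conserve mass number: A + 60 = 61 + 1, so A = 2.
Conserve atomic number: Z + 29 = 30 + 0, so Z = 1.
A = 2 and Z = 1 is H-2 — a deuteron.

deuteron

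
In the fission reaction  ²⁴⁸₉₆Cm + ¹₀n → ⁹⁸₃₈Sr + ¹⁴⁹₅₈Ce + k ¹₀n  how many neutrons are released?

2

Conserve mass number: 249 = 98 + 149 + k, so k = 249 − 247 = 2.
Check atomic number: 96 = 38 + 58 + 0 = 96. ✓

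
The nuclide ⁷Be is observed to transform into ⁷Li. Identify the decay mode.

beta-plus decay or electron capture

ΔA = 7 − 7 = 0; ΔZ = 3 − 4 = -1.
A is unchanged and Z drops by 1 — a proton has become a neutron (β⁺ emission or electron capture).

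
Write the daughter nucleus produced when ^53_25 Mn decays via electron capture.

Electron capture: mass number changes by +0, atomic number by -1.
A: 53 = 53; Z: 25 − 1 = 24.
Z = 24 is chromium, so the daughter is ^53_24 Cr.

Cr-53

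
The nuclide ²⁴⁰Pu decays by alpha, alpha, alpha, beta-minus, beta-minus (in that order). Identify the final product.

Th-228

Start: (A, Z) = (240, 94).
After α: (236, 92).
After α: (232, 90).
After α: (228, 88).
After β⁻: (228, 89).
After β⁻: (228, 90).
Z = 90 is thorium.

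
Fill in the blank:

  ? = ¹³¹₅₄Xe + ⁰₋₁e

Conserve mass number: A = 131 + 0, so A = 131.
Conserve atomic number: Z = 54 − 1, so Z = 53.
Z = 53 is iodine, so the species is ¹³¹₅₃I.

I-131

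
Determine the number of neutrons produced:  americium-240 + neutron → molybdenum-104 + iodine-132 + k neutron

Conserve mass number: 241 = 104 + 132 + k, so k = 241 − 236 = 5.
Check atomic number: 95 = 42 + 53 + 0 = 95. ✓

5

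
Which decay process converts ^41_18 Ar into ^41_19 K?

ΔA = 41 − 41 = 0; ΔZ = 19 − 18 = +1.
A is unchanged and Z rises by 1 — a neutron has become a proton (β⁻ decay).

beta-minus decay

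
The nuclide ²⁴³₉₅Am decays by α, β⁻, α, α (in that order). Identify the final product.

Th-231

Start: (A, Z) = (243, 95).
After α: (239, 93).
After β⁻: (239, 94).
After α: (235, 92).
After α: (231, 90).
Z = 90 is thorium.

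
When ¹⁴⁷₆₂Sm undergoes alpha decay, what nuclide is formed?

Alpha decay: mass number changes by -4, atomic number by -2.
A: 147 − 4 = 143; Z: 62 − 2 = 60.
Z = 60 is neodymium, so the daughter is ¹⁴³₆₀Nd.

Nd-143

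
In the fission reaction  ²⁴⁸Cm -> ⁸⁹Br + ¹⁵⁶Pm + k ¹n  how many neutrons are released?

3

Conserve mass number: 248 = 89 + 156 + k, so k = 248 − 245 = 3.
Check atomic number: 96 = 35 + 61 + 0 = 96. ✓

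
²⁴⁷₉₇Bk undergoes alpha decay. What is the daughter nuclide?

Alpha decay: mass number changes by -4, atomic number by -2.
A: 247 − 4 = 243; Z: 97 − 2 = 95.
Z = 95 is americium, so the daughter is ²⁴³₉₅Am.

Am-243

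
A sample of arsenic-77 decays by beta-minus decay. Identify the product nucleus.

Se-77

Beta-minus decay: mass number changes by +0, atomic number by +1.
A: 77 = 77; Z: 33 + 1 = 34.
Z = 34 is selenium, so the daughter is selenium-77.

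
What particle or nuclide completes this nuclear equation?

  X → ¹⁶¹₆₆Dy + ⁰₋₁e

Tb-161

Conserve mass number: A = 161 + 0, so A = 161.
Conserve atomic number: Z = 66 − 1, so Z = 65.
Z = 65 is terbium, so the species is ¹⁶¹₆₅Tb.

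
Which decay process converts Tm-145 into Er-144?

proton emission

ΔA = 144 − 145 = -1; ΔZ = 68 − 69 = -1.
A drops by 1 and Z drops by 1 — a proton was emitted.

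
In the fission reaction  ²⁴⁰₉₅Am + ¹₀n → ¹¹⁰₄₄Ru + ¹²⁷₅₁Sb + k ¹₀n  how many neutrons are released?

Conserve mass number: 241 = 110 + 127 + k, so k = 241 − 237 = 4.
Check atomic number: 95 = 44 + 51 + 0 = 95. ✓

4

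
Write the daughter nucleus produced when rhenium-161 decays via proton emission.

W-160

Proton emission: mass number changes by -1, atomic number by -1.
A: 161 − 1 = 160; Z: 75 − 1 = 74.
Z = 74 is tungsten, so the daughter is tungsten-160.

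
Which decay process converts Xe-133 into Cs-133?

ΔA = 133 − 133 = 0; ΔZ = 55 − 54 = +1.
A is unchanged and Z rises by 1 — a neutron has become a proton (β⁻ decay).

beta-minus decay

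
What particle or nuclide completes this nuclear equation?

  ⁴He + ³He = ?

Be-7

Conserve mass number: 4 + 3 = A, so A = 7.
Conserve atomic number: 2 + 2 = Z, so Z = 4.
Z = 4 is beryllium, so the species is ⁷Be.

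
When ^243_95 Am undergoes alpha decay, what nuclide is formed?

Np-239

Alpha decay: mass number changes by -4, atomic number by -2.
A: 243 − 4 = 239; Z: 95 − 2 = 93.
Z = 93 is neptunium, so the daughter is ^239_93 Np.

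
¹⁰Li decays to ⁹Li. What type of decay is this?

ΔA = 9 − 10 = -1; ΔZ = 3 − 3 = +0.
A drops by 1 with Z unchanged — a neutron was emitted.

neutron emission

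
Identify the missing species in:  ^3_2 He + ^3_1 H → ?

Conserve mass number: 3 + 3 = A, so A = 6.
Conserve atomic number: 2 + 1 = Z, so Z = 3.
Z = 3 is lithium, so the species is ^6_3 Li.

Li-6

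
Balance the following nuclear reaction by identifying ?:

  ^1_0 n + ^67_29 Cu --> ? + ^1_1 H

Ni-67

Conserve mass number: 1 + 67 = A + 1, so A = 67.
Conserve atomic number: 0 + 29 = Z + 1, so Z = 28.
Z = 28 is nickel, so the species is ^67_28 Ni.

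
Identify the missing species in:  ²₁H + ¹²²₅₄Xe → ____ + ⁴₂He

I-120

Conserve mass number: 2 + 122 = A + 4, so A = 120.
Conserve atomic number: 1 + 54 = Z + 2, so Z = 53.
Z = 53 is iodine, so the species is ¹²⁰₅₃I.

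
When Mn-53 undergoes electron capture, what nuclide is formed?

Electron capture: mass number changes by +0, atomic number by -1.
A: 53 = 53; Z: 25 − 1 = 24.
Z = 24 is chromium, so the daughter is Cr-53.

Cr-53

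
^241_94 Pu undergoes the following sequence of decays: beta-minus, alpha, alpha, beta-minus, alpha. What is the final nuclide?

Start: (A, Z) = (241, 94).
After β⁻: (241, 95).
After α: (237, 93).
After α: (233, 91).
After β⁻: (233, 92).
After α: (229, 90).
Z = 90 is thorium.

Th-229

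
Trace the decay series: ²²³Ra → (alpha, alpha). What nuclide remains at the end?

Po-215

Start: (A, Z) = (223, 88).
After α: (219, 86).
After α: (215, 84).
Z = 84 is polonium.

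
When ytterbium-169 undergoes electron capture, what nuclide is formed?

Electron capture: mass number changes by +0, atomic number by -1.
A: 169 = 169; Z: 70 − 1 = 69.
Z = 69 is thulium, so the daughter is thulium-169.

Tm-169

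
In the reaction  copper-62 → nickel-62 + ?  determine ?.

positron

Conserve mass number: 62 = 62 + A, so A = 0.
Conserve atomic number: 29 = 28 + Z, so Z = 1.
A = 0 and Z = 1 is e⁺ — a positron.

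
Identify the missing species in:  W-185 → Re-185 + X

beta-minus particle

Conserve mass number: 185 = 185 + A, so A = 0.
Conserve atomic number: 74 = 75 + Z, so Z = -1.
A = 0 and Z = -1 is e⁻ — a beta-minus particle.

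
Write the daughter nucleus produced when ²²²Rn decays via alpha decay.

Po-218

Alpha decay: mass number changes by -4, atomic number by -2.
A: 222 − 4 = 218; Z: 86 − 2 = 84.
Z = 84 is polonium, so the daughter is ²¹⁸Po.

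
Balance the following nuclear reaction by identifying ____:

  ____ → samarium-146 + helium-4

Gd-150

Conserve mass number: A = 146 + 4, so A = 150.
Conserve atomic number: Z = 62 + 2, so Z = 64.
Z = 64 is gadolinium, so the species is gadolinium-150.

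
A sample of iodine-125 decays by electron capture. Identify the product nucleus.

Te-125

Electron capture: mass number changes by +0, atomic number by -1.
A: 125 = 125; Z: 53 − 1 = 52.
Z = 52 is tellurium, so the daughter is tellurium-125.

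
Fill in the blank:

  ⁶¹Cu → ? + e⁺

Conserve mass number: 61 = A + 0, so A = 61.
Conserve atomic number: 29 = Z + 1, so Z = 28.
Z = 28 is nickel, so the species is ⁶¹Ni.

Ni-61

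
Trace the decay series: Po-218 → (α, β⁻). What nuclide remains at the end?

Bi-214

Start: (A, Z) = (218, 84).
After α: (214, 82).
After β⁻: (214, 83).
Z = 83 is bismuth.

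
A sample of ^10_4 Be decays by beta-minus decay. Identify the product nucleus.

B-10

Beta-minus decay: mass number changes by +0, atomic number by +1.
A: 10 = 10; Z: 4 + 1 = 5.
Z = 5 is boron, so the daughter is ^10_5 B.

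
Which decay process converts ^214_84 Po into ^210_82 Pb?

ΔA = 210 − 214 = -4; ΔZ = 82 − 84 = -2.
A drops by 4 and Z drops by 2 — the signature of alpha emission.

alpha decay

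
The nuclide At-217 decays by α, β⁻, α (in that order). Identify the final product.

Start: (A, Z) = (217, 85).
After α: (213, 83).
After β⁻: (213, 84).
After α: (209, 82).
Z = 82 is lead.

Pb-209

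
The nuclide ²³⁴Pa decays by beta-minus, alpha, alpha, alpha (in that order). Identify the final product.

Rn-222

Start: (A, Z) = (234, 91).
After β⁻: (234, 92).
After α: (230, 90).
After α: (226, 88).
After α: (222, 86).
Z = 86 is radon.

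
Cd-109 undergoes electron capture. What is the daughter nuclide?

Ag-109

Electron capture: mass number changes by +0, atomic number by -1.
A: 109 = 109; Z: 48 − 1 = 47.
Z = 47 is silver, so the daughter is Ag-109.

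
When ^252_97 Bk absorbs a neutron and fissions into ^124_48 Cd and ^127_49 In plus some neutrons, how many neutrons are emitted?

2

Conserve mass number: 253 = 124 + 127 + k, so k = 253 − 251 = 2.
Check atomic number: 97 = 48 + 49 + 0 = 97. ✓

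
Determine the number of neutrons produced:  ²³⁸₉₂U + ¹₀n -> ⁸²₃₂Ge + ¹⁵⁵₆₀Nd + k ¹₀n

Conserve mass number: 239 = 82 + 155 + k, so k = 239 − 237 = 2.
Check atomic number: 92 = 32 + 60 + 0 = 92. ✓

2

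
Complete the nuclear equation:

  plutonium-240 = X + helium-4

U-236

Conserve mass number: 240 = A + 4, so A = 236.
Conserve atomic number: 94 = Z + 2, so Z = 92.
Z = 92 is uranium, so the species is uranium-236.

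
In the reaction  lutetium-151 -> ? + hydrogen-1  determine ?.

Yb-150

Conserve mass number: 151 = A + 1, so A = 150.
Conserve atomic number: 71 = Z + 1, so Z = 70.
Z = 70 is ytterbium, so the species is ytterbium-150.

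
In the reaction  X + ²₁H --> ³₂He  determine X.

proton

Conserve mass number: A + 2 = 3, so A = 1.
Conserve atomic number: Z + 1 = 2, so Z = 1.
A = 1 and Z = 1 is ¹₁H — a proton.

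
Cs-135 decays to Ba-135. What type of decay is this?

ΔA = 135 − 135 = 0; ΔZ = 56 − 55 = +1.
A is unchanged and Z rises by 1 — a neutron has become a proton (β⁻ decay).

beta-minus decay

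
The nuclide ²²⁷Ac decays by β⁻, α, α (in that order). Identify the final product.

Start: (A, Z) = (227, 89).
After β⁻: (227, 90).
After α: (223, 88).
After α: (219, 86).
Z = 86 is radon.

Rn-219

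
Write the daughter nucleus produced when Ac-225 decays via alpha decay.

Fr-221

Alpha decay: mass number changes by -4, atomic number by -2.
A: 225 − 4 = 221; Z: 89 − 2 = 87.
Z = 87 is francium, so the daughter is Fr-221.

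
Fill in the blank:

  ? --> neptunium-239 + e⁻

Conserve mass number: A = 239 + 0, so A = 239.
Conserve atomic number: Z = 93 − 1, so Z = 92.
Z = 92 is uranium, so the species is uranium-239.

U-239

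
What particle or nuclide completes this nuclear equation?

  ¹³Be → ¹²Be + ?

Conserve mass number: 13 = 12 + A, so A = 1.
Conserve atomic number: 4 = 4 + Z, so Z = 0.
A = 1 and Z = 0 is ¹n — a neutron.

neutron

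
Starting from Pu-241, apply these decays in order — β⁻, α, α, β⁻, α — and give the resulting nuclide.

Start: (A, Z) = (241, 94).
After β⁻: (241, 95).
After α: (237, 93).
After α: (233, 91).
After β⁻: (233, 92).
After α: (229, 90).
Z = 90 is thorium.

Th-229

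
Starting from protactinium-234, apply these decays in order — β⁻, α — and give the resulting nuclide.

Th-230

Start: (A, Z) = (234, 91).
After β⁻: (234, 92).
After α: (230, 90).
Z = 90 is thorium.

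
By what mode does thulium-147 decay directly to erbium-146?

ΔA = 146 − 147 = -1; ΔZ = 68 − 69 = -1.
A drops by 1 and Z drops by 1 — a proton was emitted.

proton emission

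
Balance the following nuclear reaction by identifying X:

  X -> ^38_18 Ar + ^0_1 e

Conserve mass number: A = 38 + 0, so A = 38.
Conserve atomic number: Z = 18 + 1, so Z = 19.
Z = 19 is potassium, so the species is ^38_19 K.

K-38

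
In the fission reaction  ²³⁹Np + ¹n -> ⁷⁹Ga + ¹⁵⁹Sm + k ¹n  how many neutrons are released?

2

Conserve mass number: 240 = 79 + 159 + k, so k = 240 − 238 = 2.
Check atomic number: 93 = 31 + 62 + 0 = 93. ✓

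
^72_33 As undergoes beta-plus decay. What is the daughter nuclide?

Beta-plus decay: mass number changes by +0, atomic number by -1.
A: 72 = 72; Z: 33 − 1 = 32.
Z = 32 is germanium, so the daughter is ^72_32 Ge.

Ge-72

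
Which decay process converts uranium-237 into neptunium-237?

beta-minus decay

ΔA = 237 − 237 = 0; ΔZ = 93 − 92 = +1.
A is unchanged and Z rises by 1 — a neutron has become a proton (β⁻ decay).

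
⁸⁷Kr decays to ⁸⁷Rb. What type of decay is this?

beta-minus decay

ΔA = 87 − 87 = 0; ΔZ = 37 − 36 = +1.
A is unchanged and Z rises by 1 — a neutron has become a proton (β⁻ decay).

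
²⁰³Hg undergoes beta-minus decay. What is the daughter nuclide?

Tl-203

Beta-minus decay: mass number changes by +0, atomic number by +1.
A: 203 = 203; Z: 80 + 1 = 81.
Z = 81 is thallium, so the daughter is ²⁰³Tl.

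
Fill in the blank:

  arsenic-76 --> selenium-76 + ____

beta-minus particle

Conserve mass number: 76 = 76 + A, so A = 0.
Conserve atomic number: 33 = 34 + Z, so Z = -1.
A = 0 and Z = -1 is e⁻ — a beta-minus particle.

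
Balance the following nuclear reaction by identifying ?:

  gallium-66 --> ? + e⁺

Conserve mass number: 66 = A + 0, so A = 66.
Conserve atomic number: 31 = Z + 1, so Z = 30.
Z = 30 is zinc, so the species is zinc-66.

Zn-66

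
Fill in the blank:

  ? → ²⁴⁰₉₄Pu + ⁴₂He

Cm-244

Conserve mass number: A = 240 + 4, so A = 244.
Conserve atomic number: Z = 94 + 2, so Z = 96.
Z = 96 is curium, so the species is ²⁴⁴₉₆Cm.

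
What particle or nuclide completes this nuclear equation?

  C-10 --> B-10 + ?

positron

Conserve mass number: 10 = 10 + A, so A = 0.
Conserve atomic number: 6 = 5 + Z, so Z = 1.
A = 0 and Z = 1 is e⁺ — a positron.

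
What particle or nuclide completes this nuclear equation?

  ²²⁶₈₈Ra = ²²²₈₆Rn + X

Conserve mass number: 226 = 222 + A, so A = 4.
Conserve atomic number: 88 = 86 + Z, so Z = 2.
A = 4 and Z = 2 is ⁴₂He — an alpha particle.

alpha particle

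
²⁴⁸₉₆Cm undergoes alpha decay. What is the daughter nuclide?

Alpha decay: mass number changes by -4, atomic number by -2.
A: 248 − 4 = 244; Z: 96 − 2 = 94.
Z = 94 is plutonium, so the daughter is ²⁴⁴₉₄Pu.

Pu-244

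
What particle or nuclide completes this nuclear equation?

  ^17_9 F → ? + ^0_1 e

O-17

Conserve mass number: 17 = A + 0, so A = 17.
Conserve atomic number: 9 = Z + 1, so Z = 8.
Z = 8 is oxygen, so the species is ^17_8 O.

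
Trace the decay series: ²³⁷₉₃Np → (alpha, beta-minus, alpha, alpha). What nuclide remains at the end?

Ra-225

Start: (A, Z) = (237, 93).
After α: (233, 91).
After β⁻: (233, 92).
After α: (229, 90).
After α: (225, 88).
Z = 88 is radium.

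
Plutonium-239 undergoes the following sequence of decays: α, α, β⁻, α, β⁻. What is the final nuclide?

Start: (A, Z) = (239, 94).
After α: (235, 92).
After α: (231, 90).
After β⁻: (231, 91).
After α: (227, 89).
After β⁻: (227, 90).
Z = 90 is thorium.

Th-227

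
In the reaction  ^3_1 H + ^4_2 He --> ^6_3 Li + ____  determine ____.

Conserve mass number: 3 + 4 = 6 + A, so A = 1.
Conserve atomic number: 1 + 2 = 3 + Z, so Z = 0.
A = 1 and Z = 0 is ^1_0 n — a neutron.

neutron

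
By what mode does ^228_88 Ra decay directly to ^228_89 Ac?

beta-minus decay

ΔA = 228 − 228 = 0; ΔZ = 89 − 88 = +1.
A is unchanged and Z rises by 1 — a neutron has become a proton (β⁻ decay).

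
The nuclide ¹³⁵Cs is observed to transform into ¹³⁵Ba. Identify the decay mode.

beta-minus decay

ΔA = 135 − 135 = 0; ΔZ = 56 − 55 = +1.
A is unchanged and Z rises by 1 — a neutron has become a proton (β⁻ decay).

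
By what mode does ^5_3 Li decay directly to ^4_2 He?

ΔA = 4 − 5 = -1; ΔZ = 2 − 3 = -1.
A drops by 1 and Z drops by 1 — a proton was emitted.

proton emission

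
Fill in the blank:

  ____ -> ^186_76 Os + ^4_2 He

Conserve mass number: A = 186 + 4, so A = 190.
Conserve atomic number: Z = 76 + 2, so Z = 78.
Z = 78 is platinum, so the species is ^190_78 Pt.

Pt-190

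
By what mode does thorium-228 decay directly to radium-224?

ΔA = 224 − 228 = -4; ΔZ = 88 − 90 = -2.
A drops by 4 and Z drops by 2 — the signature of alpha emission.

alpha decay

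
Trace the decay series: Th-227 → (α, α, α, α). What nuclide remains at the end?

Pb-211

Start: (A, Z) = (227, 90).
After α: (223, 88).
After α: (219, 86).
After α: (215, 84).
After α: (211, 82).
Z = 82 is lead.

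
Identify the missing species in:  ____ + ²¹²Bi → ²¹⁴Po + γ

Conserve mass number: A + 212 = 214 + 0, so A = 2.
Conserve atomic number: Z + 83 = 84 + 0, so Z = 1.
A = 2 and Z = 1 is ²H — a deuteron.

deuteron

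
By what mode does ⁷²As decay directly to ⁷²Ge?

beta-plus decay or electron capture

ΔA = 72 − 72 = 0; ΔZ = 32 − 33 = -1.
A is unchanged and Z drops by 1 — a proton has become a neutron (β⁺ emission or electron capture).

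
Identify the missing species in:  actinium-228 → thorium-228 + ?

Conserve mass number: 228 = 228 + A, so A = 0.
Conserve atomic number: 89 = 90 + Z, so Z = -1.
A = 0 and Z = -1 is e⁻ — a beta-minus particle.

beta-minus particle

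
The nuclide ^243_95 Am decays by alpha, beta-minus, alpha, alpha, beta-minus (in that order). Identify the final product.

Start: (A, Z) = (243, 95).
After α: (239, 93).
After β⁻: (239, 94).
After α: (235, 92).
After α: (231, 90).
After β⁻: (231, 91).
Z = 91 is protactinium.

Pa-231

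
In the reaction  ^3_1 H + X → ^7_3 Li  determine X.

Conserve mass number: 3 + A = 7, so A = 4.
Conserve atomic number: 1 + Z = 3, so Z = 2.
A = 4 and Z = 2 is ^4_2 He — an alpha particle.

alpha particle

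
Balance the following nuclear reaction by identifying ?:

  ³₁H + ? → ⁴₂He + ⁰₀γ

Conserve mass number: 3 + A = 4 + 0, so A = 1.
Conserve atomic number: 1 + Z = 2 + 0, so Z = 1.
A = 1 and Z = 1 is ¹₁H — a proton.

proton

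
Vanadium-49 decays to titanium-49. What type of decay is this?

ΔA = 49 − 49 = 0; ΔZ = 22 − 23 = -1.
A is unchanged and Z drops by 1 — a proton has become a neutron (β⁺ emission or electron capture).

beta-plus decay or electron capture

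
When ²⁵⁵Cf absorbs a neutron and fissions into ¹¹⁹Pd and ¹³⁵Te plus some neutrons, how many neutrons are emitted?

Conserve mass number: 256 = 119 + 135 + k, so k = 256 − 254 = 2.
Check atomic number: 98 = 46 + 52 + 0 = 98. ✓

2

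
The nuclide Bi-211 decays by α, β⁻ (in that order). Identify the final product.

Start: (A, Z) = (211, 83).
After α: (207, 81).
After β⁻: (207, 82).
Z = 82 is lead.

Pb-207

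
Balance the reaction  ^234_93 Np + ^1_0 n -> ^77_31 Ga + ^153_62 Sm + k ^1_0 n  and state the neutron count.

5

Conserve mass number: 235 = 77 + 153 + k, so k = 235 − 230 = 5.
Check atomic number: 93 = 31 + 62 + 0 = 93. ✓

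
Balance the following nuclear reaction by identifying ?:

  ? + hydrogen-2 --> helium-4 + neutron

Conserve mass number: A + 2 = 4 + 1, so A = 3.
Conserve atomic number: Z + 1 = 2 + 0, so Z = 1.
A = 3 and Z = 1 is hydrogen-3 — a triton.

triton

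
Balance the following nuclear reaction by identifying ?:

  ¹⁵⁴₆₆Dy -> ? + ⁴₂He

Gd-150

Conserve mass number: 154 = A + 4, so A = 150.
Conserve atomic number: 66 = Z + 2, so Z = 64.
Z = 64 is gadolinium, so the species is ¹⁵⁰₆₄Gd.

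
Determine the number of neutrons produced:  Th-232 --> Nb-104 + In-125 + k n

Conserve mass number: 232 = 104 + 125 + k, so k = 232 − 229 = 3.
Check atomic number: 90 = 41 + 49 + 0 = 90. ✓

3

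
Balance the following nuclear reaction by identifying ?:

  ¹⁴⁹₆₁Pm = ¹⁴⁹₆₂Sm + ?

beta-minus particle

Conserve mass number: 149 = 149 + A, so A = 0.
Conserve atomic number: 61 = 62 + Z, so Z = -1.
A = 0 and Z = -1 is ⁰₋₁e — a beta-minus particle.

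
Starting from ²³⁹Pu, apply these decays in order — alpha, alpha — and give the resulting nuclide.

Th-231

Start: (A, Z) = (239, 94).
After α: (235, 92).
After α: (231, 90).
Z = 90 is thorium.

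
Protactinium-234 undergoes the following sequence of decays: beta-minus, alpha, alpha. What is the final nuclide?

Ra-226

Start: (A, Z) = (234, 91).
After β⁻: (234, 92).
After α: (230, 90).
After α: (226, 88).
Z = 88 is radium.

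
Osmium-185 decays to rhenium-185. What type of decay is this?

beta-plus decay or electron capture

ΔA = 185 − 185 = 0; ΔZ = 75 − 76 = -1.
A is unchanged and Z drops by 1 — a proton has become a neutron (β⁺ emission or electron capture).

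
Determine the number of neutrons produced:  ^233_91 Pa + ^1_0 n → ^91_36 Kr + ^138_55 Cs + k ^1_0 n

5

Conserve mass number: 234 = 91 + 138 + k, so k = 234 − 229 = 5.
Check atomic number: 91 = 36 + 55 + 0 = 91. ✓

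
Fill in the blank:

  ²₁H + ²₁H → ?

Conserve mass number: 2 + 2 = A, so A = 4.
Conserve atomic number: 1 + 1 = Z, so Z = 2.
A = 4 and Z = 2 is ⁴₂He — an alpha particle.

He-4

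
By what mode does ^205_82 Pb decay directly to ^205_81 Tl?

ΔA = 205 − 205 = 0; ΔZ = 81 − 82 = -1.
A is unchanged and Z drops by 1 — a proton has become a neutron (β⁺ emission or electron capture).

beta-plus decay or electron capture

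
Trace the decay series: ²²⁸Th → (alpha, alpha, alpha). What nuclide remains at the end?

Po-216

Start: (A, Z) = (228, 90).
After α: (224, 88).
After α: (220, 86).
After α: (216, 84).
Z = 84 is polonium.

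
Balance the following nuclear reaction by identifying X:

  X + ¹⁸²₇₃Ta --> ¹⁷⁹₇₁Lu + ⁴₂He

Conserve mass number: A + 182 = 179 + 4, so A = 1.
Conserve atomic number: Z + 73 = 71 + 2, so Z = 0.
A = 1 and Z = 0 is ¹₀n — a neutron.

neutron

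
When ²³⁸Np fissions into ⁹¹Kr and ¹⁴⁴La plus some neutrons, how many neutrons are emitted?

3

Conserve mass number: 238 = 91 + 144 + k, so k = 238 − 235 = 3.
Check atomic number: 93 = 36 + 57 + 0 = 93. ✓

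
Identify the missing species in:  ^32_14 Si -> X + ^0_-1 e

Conserve mass number: 32 = A + 0, so A = 32.
Conserve atomic number: 14 = Z − 1, so Z = 15.
Z = 15 is phosphorus, so the species is ^32_15 P.

P-32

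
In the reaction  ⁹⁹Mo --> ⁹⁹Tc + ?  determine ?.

Conserve mass number: 99 = 99 + A, so A = 0.
Conserve atomic number: 42 = 43 + Z, so Z = -1.
A = 0 and Z = -1 is e⁻ — a beta-minus particle.

beta-minus particle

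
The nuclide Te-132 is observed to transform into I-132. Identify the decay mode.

ΔA = 132 − 132 = 0; ΔZ = 53 − 52 = +1.
A is unchanged and Z rises by 1 — a neutron has become a proton (β⁻ decay).

beta-minus decay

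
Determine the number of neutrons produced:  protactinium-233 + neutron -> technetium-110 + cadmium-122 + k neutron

Conserve mass number: 234 = 110 + 122 + k, so k = 234 − 232 = 2.
Check atomic number: 91 = 43 + 48 + 0 = 91. ✓

2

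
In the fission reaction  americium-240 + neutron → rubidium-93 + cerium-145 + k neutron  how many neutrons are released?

3

Conserve mass number: 241 = 93 + 145 + k, so k = 241 − 238 = 3.
Check atomic number: 95 = 37 + 58 + 0 = 95. ✓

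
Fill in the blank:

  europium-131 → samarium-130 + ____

proton

Conserve mass number: 131 = 130 + A, so A = 1.
Conserve atomic number: 63 = 62 + Z, so Z = 1.
A = 1 and Z = 1 is hydrogen-1 — a proton.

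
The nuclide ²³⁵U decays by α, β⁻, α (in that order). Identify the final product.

Ac-227

Start: (A, Z) = (235, 92).
After α: (231, 90).
After β⁻: (231, 91).
After α: (227, 89).
Z = 89 is actinium.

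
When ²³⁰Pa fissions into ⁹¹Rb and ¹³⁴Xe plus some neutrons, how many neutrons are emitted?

5

Conserve mass number: 230 = 91 + 134 + k, so k = 230 − 225 = 5.
Check atomic number: 91 = 37 + 54 + 0 = 91. ✓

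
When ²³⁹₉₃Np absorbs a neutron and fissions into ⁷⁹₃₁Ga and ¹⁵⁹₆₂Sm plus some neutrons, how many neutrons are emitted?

Conserve mass number: 240 = 79 + 159 + k, so k = 240 − 238 = 2.
Check atomic number: 93 = 31 + 62 + 0 = 93. ✓

2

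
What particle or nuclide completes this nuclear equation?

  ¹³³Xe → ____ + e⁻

Conserve mass number: 133 = A + 0, so A = 133.
Conserve atomic number: 54 = Z − 1, so Z = 55.
Z = 55 is caesium, so the species is ¹³³Cs.

Cs-133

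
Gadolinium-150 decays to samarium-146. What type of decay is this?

ΔA = 146 − 150 = -4; ΔZ = 62 − 64 = -2.
A drops by 4 and Z drops by 2 — the signature of alpha emission.

alpha decay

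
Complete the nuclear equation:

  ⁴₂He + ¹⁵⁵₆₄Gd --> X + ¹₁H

Tb-158

Conserve mass number: 4 + 155 = A + 1, so A = 158.
Conserve atomic number: 2 + 64 = Z + 1, so Z = 65.
Z = 65 is terbium, so the species is ¹⁵⁸₆₅Tb.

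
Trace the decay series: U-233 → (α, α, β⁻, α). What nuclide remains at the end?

Fr-221

Start: (A, Z) = (233, 92).
After α: (229, 90).
After α: (225, 88).
After β⁻: (225, 89).
After α: (221, 87).
Z = 87 is francium.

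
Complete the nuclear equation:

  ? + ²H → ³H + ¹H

deuteron

Conserve mass number: A + 2 = 3 + 1, so A = 2.
Conserve atomic number: Z + 1 = 1 + 1, so Z = 1.
A = 2 and Z = 1 is ²H — a deuteron.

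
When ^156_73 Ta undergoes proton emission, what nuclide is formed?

Hf-155

Proton emission: mass number changes by -1, atomic number by -1.
A: 156 − 1 = 155; Z: 73 − 1 = 72.
Z = 72 is hafnium, so the daughter is ^155_72 Hf.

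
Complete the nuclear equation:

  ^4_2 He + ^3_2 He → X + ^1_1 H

Li-6

Conserve mass number: 4 + 3 = A + 1, so A = 6.
Conserve atomic number: 2 + 2 = Z + 1, so Z = 3.
Z = 3 is lithium, so the species is ^6_3 Li.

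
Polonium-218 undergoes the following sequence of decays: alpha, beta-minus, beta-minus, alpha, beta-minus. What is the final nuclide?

Bi-210

Start: (A, Z) = (218, 84).
After α: (214, 82).
After β⁻: (214, 83).
After β⁻: (214, 84).
After α: (210, 82).
After β⁻: (210, 83).
Z = 83 is bismuth.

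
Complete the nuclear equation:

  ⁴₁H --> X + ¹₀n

Conserve mass number: 4 = A + 1, so A = 3.
Conserve atomic number: 1 = Z + 0, so Z = 1.
A = 3 and Z = 1 is ³₁H — a triton.

H-3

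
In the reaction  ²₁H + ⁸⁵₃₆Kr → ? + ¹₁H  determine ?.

Kr-86

Conserve mass number: 2 + 85 = A + 1, so A = 86.
Conserve atomic number: 1 + 36 = Z + 1, so Z = 36.
Z = 36 is krypton, so the species is ⁸⁶₃₆Kr.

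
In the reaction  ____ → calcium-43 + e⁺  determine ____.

Conserve mass number: A = 43 + 0, so A = 43.
Conserve atomic number: Z = 20 + 1, so Z = 21.
Z = 21 is scandium, so the species is scandium-43.

Sc-43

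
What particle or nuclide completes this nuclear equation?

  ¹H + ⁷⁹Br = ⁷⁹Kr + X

Conserve mass number: 1 + 79 = 79 + A, so A = 1.
Conserve atomic number: 1 + 35 = 36 + Z, so Z = 0.
A = 1 and Z = 0 is ¹n — a neutron.

neutron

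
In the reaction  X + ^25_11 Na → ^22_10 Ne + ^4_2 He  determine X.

Conserve mass number: A + 25 = 22 + 4, so A = 1.
Conserve atomic number: Z + 11 = 10 + 2, so Z = 1.
A = 1 and Z = 1 is ^1_1 H — a proton.

proton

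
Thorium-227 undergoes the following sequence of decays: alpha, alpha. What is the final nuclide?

Rn-219

Start: (A, Z) = (227, 90).
After α: (223, 88).
After α: (219, 86).
Z = 86 is radon.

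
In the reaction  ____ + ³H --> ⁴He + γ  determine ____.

proton

Conserve mass number: A + 3 = 4 + 0, so A = 1.
Conserve atomic number: Z + 1 = 2 + 0, so Z = 1.
A = 1 and Z = 1 is ¹H — a proton.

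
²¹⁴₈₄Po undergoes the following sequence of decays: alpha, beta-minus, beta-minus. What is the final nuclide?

Po-210

Start: (A, Z) = (214, 84).
After α: (210, 82).
After β⁻: (210, 83).
After β⁻: (210, 84).
Z = 84 is polonium.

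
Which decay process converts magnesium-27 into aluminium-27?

ΔA = 27 − 27 = 0; ΔZ = 13 − 12 = +1.
A is unchanged and Z rises by 1 — a neutron has become a proton (β⁻ decay).

beta-minus decay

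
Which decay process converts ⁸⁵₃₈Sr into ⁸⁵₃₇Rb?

beta-plus decay or electron capture

ΔA = 85 − 85 = 0; ΔZ = 37 − 38 = -1.
A is unchanged and Z drops by 1 — a proton has become a neutron (β⁺ emission or electron capture).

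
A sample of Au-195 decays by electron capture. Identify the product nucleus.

Electron capture: mass number changes by +0, atomic number by -1.
A: 195 = 195; Z: 79 − 1 = 78.
Z = 78 is platinum, so the daughter is Pt-195.

Pt-195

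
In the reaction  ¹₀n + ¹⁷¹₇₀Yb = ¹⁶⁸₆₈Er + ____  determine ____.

Conserve mass number: 1 + 171 = 168 + A, so A = 4.
Conserve atomic number: 0 + 70 = 68 + Z, so Z = 2.
A = 4 and Z = 2 is ⁴₂He — an alpha particle.

alpha particle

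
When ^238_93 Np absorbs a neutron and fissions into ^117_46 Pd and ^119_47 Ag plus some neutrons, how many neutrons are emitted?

Conserve mass number: 239 = 117 + 119 + k, so k = 239 − 236 = 3.
Check atomic number: 93 = 46 + 47 + 0 = 93. ✓

3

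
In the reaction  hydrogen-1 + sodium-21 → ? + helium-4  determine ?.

Conserve mass number: 1 + 21 = A + 4, so A = 18.
Conserve atomic number: 1 + 11 = Z + 2, so Z = 10.
Z = 10 is neon, so the species is neon-18.

Ne-18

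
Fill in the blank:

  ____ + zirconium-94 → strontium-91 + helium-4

Conserve mass number: A + 94 = 91 + 4, so A = 1.
Conserve atomic number: Z + 40 = 38 + 2, so Z = 0.
A = 1 and Z = 0 is neutron — a neutron.

neutron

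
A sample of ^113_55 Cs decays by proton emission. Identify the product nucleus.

Xe-112

Proton emission: mass number changes by -1, atomic number by -1.
A: 113 − 1 = 112; Z: 55 − 1 = 54.
Z = 54 is xenon, so the daughter is ^112_54 Xe.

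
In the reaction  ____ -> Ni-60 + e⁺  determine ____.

Cu-60

Conserve mass number: A = 60 + 0, so A = 60.
Conserve atomic number: Z = 28 + 1, so Z = 29.
Z = 29 is copper, so the species is Cu-60.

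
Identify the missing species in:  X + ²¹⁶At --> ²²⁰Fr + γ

alpha particle

Conserve mass number: A + 216 = 220 + 0, so A = 4.
Conserve atomic number: Z + 85 = 87 + 0, so Z = 2.
A = 4 and Z = 2 is ⁴He — an alpha particle.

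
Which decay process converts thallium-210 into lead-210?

beta-minus decay

ΔA = 210 − 210 = 0; ΔZ = 82 − 81 = +1.
A is unchanged and Z rises by 1 — a neutron has become a proton (β⁻ decay).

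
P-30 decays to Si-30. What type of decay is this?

beta-plus decay or electron capture

ΔA = 30 − 30 = 0; ΔZ = 14 − 15 = -1.
A is unchanged and Z drops by 1 — a proton has become a neutron (β⁺ emission or electron capture).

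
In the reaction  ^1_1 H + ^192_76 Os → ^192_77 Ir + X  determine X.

neutron

Conserve mass number: 1 + 192 = 192 + A, so A = 1.
Conserve atomic number: 1 + 76 = 77 + Z, so Z = 0.
A = 1 and Z = 0 is ^1_0 n — a neutron.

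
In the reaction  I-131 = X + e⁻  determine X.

Conserve mass number: 131 = A + 0, so A = 131.
Conserve atomic number: 53 = Z − 1, so Z = 54.
Z = 54 is xenon, so the species is Xe-131.

Xe-131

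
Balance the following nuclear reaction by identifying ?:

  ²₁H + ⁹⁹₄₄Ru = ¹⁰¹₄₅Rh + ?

gamma ray

Conserve mass number: 2 + 99 = 101 + A, so A = 0.
Conserve atomic number: 1 + 44 = 45 + Z, so Z = 0.
A = 0 and Z = 0 is ⁰₀γ — a gamma ray.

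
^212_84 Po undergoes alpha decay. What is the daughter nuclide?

Pb-208

Alpha decay: mass number changes by -4, atomic number by -2.
A: 212 − 4 = 208; Z: 84 − 2 = 82.
Z = 82 is lead, so the daughter is ^208_82 Pb.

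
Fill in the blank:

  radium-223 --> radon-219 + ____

Conserve mass number: 223 = 219 + A, so A = 4.
Conserve atomic number: 88 = 86 + Z, so Z = 2.
A = 4 and Z = 2 is helium-4 — an alpha particle.

alpha particle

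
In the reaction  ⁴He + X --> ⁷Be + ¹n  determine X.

alpha particle

Conserve mass number: 4 + A = 7 + 1, so A = 4.
Conserve atomic number: 2 + Z = 4 + 0, so Z = 2.
A = 4 and Z = 2 is ⁴He — an alpha particle.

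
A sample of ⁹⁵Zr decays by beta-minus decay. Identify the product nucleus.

Nb-95

Beta-minus decay: mass number changes by +0, atomic number by +1.
A: 95 = 95; Z: 40 + 1 = 41.
Z = 41 is niobium, so the daughter is ⁹⁵Nb.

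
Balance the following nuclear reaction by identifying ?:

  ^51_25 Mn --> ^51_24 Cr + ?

positron

Conserve mass number: 51 = 51 + A, so A = 0.
Conserve atomic number: 25 = 24 + Z, so Z = 1.
A = 0 and Z = 1 is ^0_1 e — a positron.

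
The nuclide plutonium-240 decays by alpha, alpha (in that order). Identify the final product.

Th-232

Start: (A, Z) = (240, 94).
After α: (236, 92).
After α: (232, 90).
Z = 90 is thorium.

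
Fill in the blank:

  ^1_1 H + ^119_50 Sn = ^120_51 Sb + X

gamma ray

Conserve mass number: 1 + 119 = 120 + A, so A = 0.
Conserve atomic number: 1 + 50 = 51 + Z, so Z = 0.
A = 0 and Z = 0 is ^0_0 γ — a gamma ray.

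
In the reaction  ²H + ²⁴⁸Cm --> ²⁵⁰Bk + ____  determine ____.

Conserve mass number: 2 + 248 = 250 + A, so A = 0.
Conserve atomic number: 1 + 96 = 97 + Z, so Z = 0.
A = 0 and Z = 0 is γ — a gamma ray.

gamma ray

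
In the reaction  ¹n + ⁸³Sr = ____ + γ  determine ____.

Sr-84

Conserve mass number: 1 + 83 = A + 0, so A = 84.
Conserve atomic number: 0 + 38 = Z + 0, so Z = 38.
Z = 38 is strontium, so the species is ⁸⁴Sr.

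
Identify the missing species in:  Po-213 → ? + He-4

Conserve mass number: 213 = A + 4, so A = 209.
Conserve atomic number: 84 = Z + 2, so Z = 82.
Z = 82 is lead, so the species is Pb-209.

Pb-209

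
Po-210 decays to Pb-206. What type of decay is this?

alpha decay

ΔA = 206 − 210 = -4; ΔZ = 82 − 84 = -2.
A drops by 4 and Z drops by 2 — the signature of alpha emission.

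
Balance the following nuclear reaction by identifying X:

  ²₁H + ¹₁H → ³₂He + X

gamma ray

Conserve mass number: 2 + 1 = 3 + A, so A = 0.
Conserve atomic number: 1 + 1 = 2 + Z, so Z = 0.
A = 0 and Z = 0 is ⁰₀γ — a gamma ray.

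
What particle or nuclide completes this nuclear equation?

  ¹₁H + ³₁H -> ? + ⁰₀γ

Conserve mass number: 1 + 3 = A + 0, so A = 4.
Conserve atomic number: 1 + 1 = Z + 0, so Z = 2.
A = 4 and Z = 2 is ⁴₂He — an alpha particle.

He-4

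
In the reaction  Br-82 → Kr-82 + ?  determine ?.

Conserve mass number: 82 = 82 + A, so A = 0.
Conserve atomic number: 35 = 36 + Z, so Z = -1.
A = 0 and Z = -1 is e⁻ — a beta-minus particle.

beta-minus particle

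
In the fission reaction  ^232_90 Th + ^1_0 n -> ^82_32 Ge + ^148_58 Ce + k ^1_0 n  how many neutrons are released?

Conserve mass number: 233 = 82 + 148 + k, so k = 233 − 230 = 3.
Check atomic number: 90 = 32 + 58 + 0 = 90. ✓

3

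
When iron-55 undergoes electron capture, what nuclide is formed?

Mn-55

Electron capture: mass number changes by +0, atomic number by -1.
A: 55 = 55; Z: 26 − 1 = 25.
Z = 25 is manganese, so the daughter is manganese-55.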